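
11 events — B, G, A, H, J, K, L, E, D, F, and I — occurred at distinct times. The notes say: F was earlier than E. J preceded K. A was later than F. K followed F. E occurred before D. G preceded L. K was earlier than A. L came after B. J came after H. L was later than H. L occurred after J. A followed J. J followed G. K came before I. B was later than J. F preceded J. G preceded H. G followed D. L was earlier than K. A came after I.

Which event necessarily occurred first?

F has a chain of constraints placing it before every other event, so F must be first.

F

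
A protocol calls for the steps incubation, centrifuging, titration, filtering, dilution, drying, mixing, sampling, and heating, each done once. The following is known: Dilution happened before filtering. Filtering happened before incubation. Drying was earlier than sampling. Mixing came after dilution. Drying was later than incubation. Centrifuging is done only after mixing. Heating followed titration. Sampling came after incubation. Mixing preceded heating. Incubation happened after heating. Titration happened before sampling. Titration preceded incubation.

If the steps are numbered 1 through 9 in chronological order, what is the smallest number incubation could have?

Dilution, filtering, heating, mixing, and titration must all come before incubation — 5 forced predecessors.
Nothing else is forced ahead of incubation, so its earliest slot is position 5 + 1 = 6.

6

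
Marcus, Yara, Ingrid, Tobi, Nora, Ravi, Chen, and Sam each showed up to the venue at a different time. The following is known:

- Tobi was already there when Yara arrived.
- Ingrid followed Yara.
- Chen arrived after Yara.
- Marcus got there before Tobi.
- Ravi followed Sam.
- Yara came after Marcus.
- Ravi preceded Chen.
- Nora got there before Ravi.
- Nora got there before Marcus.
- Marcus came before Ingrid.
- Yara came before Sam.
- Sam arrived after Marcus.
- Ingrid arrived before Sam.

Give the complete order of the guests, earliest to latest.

The constraints fix every adjacent pair, so only one ordering works:
Nora → Marcus → Tobi → Yara → Ingrid → Sam → Ravi → Chen.

Nora, Marcus, Tobi, Yara, Ingrid, Sam, Ravi, Chen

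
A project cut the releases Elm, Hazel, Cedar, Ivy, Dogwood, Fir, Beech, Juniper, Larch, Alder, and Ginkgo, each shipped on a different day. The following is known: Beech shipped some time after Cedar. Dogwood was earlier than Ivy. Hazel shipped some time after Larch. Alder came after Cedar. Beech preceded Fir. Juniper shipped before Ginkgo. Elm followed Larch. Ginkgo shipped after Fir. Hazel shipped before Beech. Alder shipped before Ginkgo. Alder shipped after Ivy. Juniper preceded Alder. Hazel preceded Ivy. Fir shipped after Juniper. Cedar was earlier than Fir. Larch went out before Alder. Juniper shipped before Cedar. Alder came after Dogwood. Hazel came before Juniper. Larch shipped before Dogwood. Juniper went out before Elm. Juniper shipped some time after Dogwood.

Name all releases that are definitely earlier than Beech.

Cedar, Dogwood, Hazel, Juniper, Larch

Directly stated before Beech: Cedar and Hazel.
Dogwood reaches Beech via Dogwood → Juniper → Cedar → Beech.
Juniper reaches Beech via Juniper → Cedar → Beech.
Larch reaches Beech via Larch → Hazel → Beech.
No chain forces Alder (or any of the others) ahead of Beech.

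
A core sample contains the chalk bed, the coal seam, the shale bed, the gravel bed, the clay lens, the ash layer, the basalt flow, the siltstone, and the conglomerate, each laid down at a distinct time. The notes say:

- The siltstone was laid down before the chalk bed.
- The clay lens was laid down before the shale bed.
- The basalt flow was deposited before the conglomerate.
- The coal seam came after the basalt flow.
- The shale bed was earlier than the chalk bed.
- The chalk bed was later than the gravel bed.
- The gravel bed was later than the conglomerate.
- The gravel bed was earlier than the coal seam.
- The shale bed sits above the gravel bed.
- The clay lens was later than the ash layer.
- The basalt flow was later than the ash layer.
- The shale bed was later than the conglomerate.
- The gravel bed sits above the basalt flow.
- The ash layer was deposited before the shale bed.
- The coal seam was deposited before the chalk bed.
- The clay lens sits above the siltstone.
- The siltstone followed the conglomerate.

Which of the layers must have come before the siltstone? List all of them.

Directly stated before the siltstone: the conglomerate.
The ash layer reaches the siltstone via the ash layer → the basalt flow → the conglomerate → the siltstone.
The basalt flow reaches the siltstone via the basalt flow → the conglomerate → the siltstone.

the ash layer, the basalt flow, the conglomerate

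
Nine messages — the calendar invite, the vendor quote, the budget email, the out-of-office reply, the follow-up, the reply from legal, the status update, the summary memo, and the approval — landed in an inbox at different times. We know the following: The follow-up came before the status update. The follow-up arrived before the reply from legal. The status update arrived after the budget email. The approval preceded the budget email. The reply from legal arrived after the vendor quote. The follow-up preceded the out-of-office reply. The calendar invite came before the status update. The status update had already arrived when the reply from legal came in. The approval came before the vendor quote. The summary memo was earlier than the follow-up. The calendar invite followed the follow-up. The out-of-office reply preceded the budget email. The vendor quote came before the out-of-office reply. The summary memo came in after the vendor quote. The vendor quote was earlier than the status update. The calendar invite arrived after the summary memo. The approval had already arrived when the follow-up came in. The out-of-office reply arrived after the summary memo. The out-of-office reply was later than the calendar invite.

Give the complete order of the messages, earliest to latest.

The constraints fix every adjacent pair, so only one ordering works:
the approval → the vendor quote → the summary memo → the follow-up → the calendar invite → the out-of-office reply → the budget email → the status update → the reply from legal.

the approval, the vendor quote, the summary memo, the follow-up, the calendar invite, the out-of-office reply, the budget email, the status update, the reply from legal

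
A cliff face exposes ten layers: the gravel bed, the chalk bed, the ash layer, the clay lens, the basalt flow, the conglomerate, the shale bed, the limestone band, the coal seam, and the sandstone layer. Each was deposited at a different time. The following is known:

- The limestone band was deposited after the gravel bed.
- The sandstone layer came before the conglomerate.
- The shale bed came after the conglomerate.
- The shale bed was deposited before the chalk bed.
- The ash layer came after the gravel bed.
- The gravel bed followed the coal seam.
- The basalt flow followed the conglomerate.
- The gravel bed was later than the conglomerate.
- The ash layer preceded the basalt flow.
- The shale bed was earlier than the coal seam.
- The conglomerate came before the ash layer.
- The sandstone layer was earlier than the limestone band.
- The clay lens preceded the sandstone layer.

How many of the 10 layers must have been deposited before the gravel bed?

5

Directly stated before the gravel bed: the coal seam and the conglomerate.
The clay lens reaches the gravel bed via the clay lens → the sandstone layer → the conglomerate → the gravel bed.
The sandstone layer reaches the gravel bed via the sandstone layer → the conglomerate → the gravel bed.
The shale bed reaches the gravel bed via the shale bed → the coal seam → the gravel bed.
No chain forces the chalk bed (or any of the others) ahead of the gravel bed.
That's the clay lens, the coal seam, the conglomerate, the sandstone layer, and the shale bed — 5 in all.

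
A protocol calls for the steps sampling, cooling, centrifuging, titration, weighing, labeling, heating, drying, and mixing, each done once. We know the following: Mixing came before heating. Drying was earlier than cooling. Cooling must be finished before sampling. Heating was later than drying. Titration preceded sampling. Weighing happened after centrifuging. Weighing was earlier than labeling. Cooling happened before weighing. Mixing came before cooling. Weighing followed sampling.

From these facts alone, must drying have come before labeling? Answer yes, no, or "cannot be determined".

Chain the constraints: drying → cooling → weighing → labeling. Each link is directly stated, so drying comes before labeling.

yes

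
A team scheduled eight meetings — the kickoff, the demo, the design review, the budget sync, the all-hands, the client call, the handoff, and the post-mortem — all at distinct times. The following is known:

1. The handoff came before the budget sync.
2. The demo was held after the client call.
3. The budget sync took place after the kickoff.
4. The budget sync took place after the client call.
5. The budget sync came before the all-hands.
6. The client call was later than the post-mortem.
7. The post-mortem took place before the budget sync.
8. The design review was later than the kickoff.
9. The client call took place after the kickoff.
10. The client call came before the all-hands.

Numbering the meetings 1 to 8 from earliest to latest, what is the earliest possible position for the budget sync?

The client call, the handoff, the kickoff, and the post-mortem must all come before the budget sync — 4 forced predecessors.
Nothing else is forced ahead of the budget sync, so its earliest slot is position 4 + 1 = 5.

5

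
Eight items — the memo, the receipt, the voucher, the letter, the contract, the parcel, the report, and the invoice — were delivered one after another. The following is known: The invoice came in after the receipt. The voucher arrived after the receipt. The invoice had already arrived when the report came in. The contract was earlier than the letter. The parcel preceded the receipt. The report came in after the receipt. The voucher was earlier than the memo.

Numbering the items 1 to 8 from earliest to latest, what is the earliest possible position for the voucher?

The parcel and the receipt must both come before the voucher — 2 forced predecessors.
Nothing else is forced ahead of the voucher, so its earliest slot is position 2 + 1 = 3.

3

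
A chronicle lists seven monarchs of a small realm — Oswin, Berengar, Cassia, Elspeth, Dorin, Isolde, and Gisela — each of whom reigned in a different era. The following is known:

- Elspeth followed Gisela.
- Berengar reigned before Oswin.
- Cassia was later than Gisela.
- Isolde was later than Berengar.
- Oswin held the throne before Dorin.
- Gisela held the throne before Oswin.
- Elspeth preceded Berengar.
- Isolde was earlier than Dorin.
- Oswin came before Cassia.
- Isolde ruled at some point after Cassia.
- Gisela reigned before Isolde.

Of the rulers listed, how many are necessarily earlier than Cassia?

Directly stated before Cassia: Gisela and Oswin.
Berengar reaches Cassia via Berengar → Oswin → Cassia.
Elspeth reaches Cassia via Elspeth → Berengar → Oswin → Cassia.
That's Berengar, Elspeth, Gisela, and Oswin — 4 in all.

4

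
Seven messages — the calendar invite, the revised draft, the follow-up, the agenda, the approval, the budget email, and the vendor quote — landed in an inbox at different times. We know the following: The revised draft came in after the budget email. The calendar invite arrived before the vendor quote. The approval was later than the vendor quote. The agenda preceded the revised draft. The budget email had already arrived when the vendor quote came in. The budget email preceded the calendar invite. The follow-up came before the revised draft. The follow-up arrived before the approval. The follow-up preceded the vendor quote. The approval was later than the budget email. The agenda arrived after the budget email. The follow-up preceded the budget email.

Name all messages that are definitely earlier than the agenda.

Directly stated before the agenda: the budget email.
The follow-up reaches the agenda via the follow-up → the budget email → the agenda.
No chain forces the revised draft (or any of the others) ahead of the agenda.

the budget email, the follow-up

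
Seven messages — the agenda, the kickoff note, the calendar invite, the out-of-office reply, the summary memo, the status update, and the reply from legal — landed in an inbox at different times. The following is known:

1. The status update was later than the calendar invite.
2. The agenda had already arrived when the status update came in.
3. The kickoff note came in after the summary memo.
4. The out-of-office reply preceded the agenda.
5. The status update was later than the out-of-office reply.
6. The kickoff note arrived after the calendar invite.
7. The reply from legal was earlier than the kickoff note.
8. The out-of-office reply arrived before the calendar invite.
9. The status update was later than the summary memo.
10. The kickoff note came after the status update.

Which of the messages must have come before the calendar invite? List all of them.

Directly stated before the calendar invite: the out-of-office reply.

the out-of-office reply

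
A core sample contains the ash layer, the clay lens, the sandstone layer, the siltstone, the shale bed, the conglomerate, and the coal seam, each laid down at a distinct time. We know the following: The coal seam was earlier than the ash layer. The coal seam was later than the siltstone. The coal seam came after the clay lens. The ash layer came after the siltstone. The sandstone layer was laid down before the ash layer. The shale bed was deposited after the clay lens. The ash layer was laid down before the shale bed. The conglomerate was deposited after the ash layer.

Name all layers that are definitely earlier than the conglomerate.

Directly stated before the conglomerate: the ash layer.
The clay lens reaches the conglomerate via the clay lens → the coal seam → the ash layer → the conglomerate.
The coal seam reaches the conglomerate via the coal seam → the ash layer → the conglomerate.
The sandstone layer reaches the conglomerate via the sandstone layer → the ash layer → the conglomerate.
Likewise the siltstone reaches the conglomerate by chaining the stated constraints.
No chain forces the shale bed ahead of the conglomerate.

the ash layer, the clay lens, the coal seam, the sandstone layer, the siltstone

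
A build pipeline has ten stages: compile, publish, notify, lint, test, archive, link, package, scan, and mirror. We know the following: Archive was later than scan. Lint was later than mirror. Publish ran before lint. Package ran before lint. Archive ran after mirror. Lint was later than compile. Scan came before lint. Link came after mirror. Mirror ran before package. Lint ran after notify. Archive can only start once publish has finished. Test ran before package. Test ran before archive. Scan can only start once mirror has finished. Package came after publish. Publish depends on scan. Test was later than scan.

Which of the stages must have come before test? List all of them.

Directly stated before test: scan.
Mirror reaches test via mirror → scan → test.
No chain forces publish (or any of the others) ahead of test.

mirror, scan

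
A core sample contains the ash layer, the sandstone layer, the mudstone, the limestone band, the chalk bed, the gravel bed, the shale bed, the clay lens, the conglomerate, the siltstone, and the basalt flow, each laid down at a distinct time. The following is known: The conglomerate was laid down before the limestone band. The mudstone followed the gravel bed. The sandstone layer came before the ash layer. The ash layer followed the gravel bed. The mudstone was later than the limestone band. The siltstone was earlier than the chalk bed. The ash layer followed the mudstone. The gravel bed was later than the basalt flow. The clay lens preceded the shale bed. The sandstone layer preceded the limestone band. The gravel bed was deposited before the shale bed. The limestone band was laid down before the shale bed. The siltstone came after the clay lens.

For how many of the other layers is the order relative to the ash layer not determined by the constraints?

4

Forced before the ash layer: the basalt flow, the conglomerate, the gravel bed, the limestone band, the mudstone, and the sandstone layer.
That leaves the chalk bed, the clay lens, the shale bed, and the siltstone with no forced order relative to the ash layer — 4.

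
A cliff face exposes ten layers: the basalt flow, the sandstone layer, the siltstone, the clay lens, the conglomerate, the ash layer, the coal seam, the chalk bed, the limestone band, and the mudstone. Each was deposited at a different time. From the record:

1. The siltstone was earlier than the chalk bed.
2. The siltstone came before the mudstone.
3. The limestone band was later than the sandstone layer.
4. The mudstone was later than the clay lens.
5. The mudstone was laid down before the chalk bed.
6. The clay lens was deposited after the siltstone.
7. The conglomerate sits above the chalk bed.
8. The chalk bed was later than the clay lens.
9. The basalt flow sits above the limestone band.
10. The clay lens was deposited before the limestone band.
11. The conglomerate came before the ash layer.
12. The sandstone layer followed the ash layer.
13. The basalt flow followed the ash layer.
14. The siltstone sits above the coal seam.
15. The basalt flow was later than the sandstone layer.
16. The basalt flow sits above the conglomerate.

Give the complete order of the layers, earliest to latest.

The constraints fix every adjacent pair, so only one ordering works:
the coal seam → the siltstone → the clay lens → the mudstone → the chalk bed → the conglomerate → the ash layer → the sandstone layer → the limestone band → the basalt flow.

the coal seam, the siltstone, the clay lens, the mudstone, the chalk bed, the conglomerate, the ash layer, the sandstone layer, the limestone band, the basalt flow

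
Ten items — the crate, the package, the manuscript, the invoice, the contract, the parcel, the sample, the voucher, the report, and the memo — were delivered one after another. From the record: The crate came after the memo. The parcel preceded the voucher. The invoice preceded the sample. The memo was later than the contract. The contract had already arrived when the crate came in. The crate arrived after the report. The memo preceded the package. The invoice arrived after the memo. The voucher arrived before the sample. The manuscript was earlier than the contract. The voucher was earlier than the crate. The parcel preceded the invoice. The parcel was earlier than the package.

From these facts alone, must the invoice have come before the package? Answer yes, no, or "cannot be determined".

cannot be determined

No chain of stated constraints runs from the invoice to the package, and none runs from the package to the invoice either.
So the relative order of the invoice and the package is not fixed by the given facts.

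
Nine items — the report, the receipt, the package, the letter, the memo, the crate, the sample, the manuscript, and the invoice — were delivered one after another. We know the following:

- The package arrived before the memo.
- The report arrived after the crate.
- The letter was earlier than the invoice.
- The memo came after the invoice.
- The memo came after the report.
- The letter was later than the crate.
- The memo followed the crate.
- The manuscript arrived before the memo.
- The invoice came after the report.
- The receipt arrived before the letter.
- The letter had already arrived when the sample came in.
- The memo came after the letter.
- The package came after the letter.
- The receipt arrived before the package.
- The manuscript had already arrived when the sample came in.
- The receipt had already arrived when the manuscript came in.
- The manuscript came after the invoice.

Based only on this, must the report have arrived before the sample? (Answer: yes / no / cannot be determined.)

yes

Chain the constraints: the report → the invoice → the manuscript → the sample. Each link is directly stated, so the report comes before the sample.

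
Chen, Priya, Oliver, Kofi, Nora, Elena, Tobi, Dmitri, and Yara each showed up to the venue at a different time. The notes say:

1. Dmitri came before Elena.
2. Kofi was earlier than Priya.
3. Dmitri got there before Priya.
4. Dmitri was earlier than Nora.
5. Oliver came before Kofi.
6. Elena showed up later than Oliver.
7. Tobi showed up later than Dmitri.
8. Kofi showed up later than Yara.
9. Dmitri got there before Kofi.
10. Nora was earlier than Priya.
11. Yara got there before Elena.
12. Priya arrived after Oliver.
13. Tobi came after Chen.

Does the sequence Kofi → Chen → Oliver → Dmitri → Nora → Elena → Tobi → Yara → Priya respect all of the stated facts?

no

The constraints require Oliver before Kofi, but in the proposed sequence Kofi appears ahead of Oliver. That one violation is enough.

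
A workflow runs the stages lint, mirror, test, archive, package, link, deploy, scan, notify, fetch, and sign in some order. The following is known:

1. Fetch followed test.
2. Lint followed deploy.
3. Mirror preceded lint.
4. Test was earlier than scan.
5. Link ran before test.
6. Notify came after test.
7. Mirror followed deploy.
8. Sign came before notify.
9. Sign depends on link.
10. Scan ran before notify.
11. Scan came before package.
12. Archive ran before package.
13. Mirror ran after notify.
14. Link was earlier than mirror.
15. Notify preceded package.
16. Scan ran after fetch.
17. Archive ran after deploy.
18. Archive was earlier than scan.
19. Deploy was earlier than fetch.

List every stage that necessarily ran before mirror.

Directly stated before mirror: deploy, link, and notify.
Archive reaches mirror via archive → scan → notify → mirror.
Fetch reaches mirror via fetch → scan → notify → mirror.
Scan reaches mirror via scan → notify → mirror.
Likewise sign and test each reach mirror by chaining the stated constraints.
No chain forces lint (or any of the others) ahead of mirror.

archive, deploy, fetch, link, notify, scan, sign, test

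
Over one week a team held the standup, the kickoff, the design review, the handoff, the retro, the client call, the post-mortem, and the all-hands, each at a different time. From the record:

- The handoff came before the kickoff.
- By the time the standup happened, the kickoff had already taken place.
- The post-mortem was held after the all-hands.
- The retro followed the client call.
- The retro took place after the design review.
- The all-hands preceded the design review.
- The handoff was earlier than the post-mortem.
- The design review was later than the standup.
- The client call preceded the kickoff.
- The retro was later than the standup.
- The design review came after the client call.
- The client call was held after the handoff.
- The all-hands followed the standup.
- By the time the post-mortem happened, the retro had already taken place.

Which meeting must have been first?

the handoff

The handoff has a chain of constraints placing it before every other meeting, so the handoff must be first.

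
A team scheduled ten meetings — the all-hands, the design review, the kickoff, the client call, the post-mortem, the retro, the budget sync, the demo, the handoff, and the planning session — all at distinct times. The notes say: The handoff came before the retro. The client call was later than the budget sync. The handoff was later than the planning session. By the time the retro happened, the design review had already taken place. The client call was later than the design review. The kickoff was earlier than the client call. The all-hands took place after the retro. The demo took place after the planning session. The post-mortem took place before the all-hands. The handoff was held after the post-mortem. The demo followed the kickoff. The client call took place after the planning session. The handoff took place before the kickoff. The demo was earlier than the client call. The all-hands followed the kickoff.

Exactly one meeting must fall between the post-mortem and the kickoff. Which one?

the handoff

Tracing the constraints gives the post-mortem → the handoff → the kickoff, so the handoff sits after the post-mortem and before the kickoff.
No other meeting is forced both after the post-mortem and before the kickoff.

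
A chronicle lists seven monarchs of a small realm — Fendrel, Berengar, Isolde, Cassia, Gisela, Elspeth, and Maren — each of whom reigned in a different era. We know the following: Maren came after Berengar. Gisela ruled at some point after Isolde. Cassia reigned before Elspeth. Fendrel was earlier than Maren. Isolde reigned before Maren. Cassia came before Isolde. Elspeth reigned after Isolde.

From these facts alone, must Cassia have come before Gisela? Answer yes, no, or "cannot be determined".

yes

Chain the constraints: Cassia → Isolde → Gisela. Each link is directly stated, so Cassia comes before Gisela.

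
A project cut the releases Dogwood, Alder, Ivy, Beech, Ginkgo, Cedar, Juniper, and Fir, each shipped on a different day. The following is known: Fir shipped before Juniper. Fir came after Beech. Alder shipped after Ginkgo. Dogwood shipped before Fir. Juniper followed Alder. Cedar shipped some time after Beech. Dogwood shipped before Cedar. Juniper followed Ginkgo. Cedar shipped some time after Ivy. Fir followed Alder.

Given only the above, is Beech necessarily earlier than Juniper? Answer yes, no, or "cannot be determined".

Chain the constraints: Beech → Fir → Juniper. Each link is directly stated, so Beech comes before Juniper.

yes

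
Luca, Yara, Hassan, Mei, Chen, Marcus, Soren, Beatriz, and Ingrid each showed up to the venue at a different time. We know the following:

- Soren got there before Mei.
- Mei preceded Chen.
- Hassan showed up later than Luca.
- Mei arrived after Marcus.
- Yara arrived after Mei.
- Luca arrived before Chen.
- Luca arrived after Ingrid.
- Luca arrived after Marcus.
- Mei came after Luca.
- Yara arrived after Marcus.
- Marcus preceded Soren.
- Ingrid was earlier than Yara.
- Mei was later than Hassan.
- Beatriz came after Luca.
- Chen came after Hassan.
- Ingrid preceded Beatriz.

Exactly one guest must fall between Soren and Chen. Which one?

Mei

Tracing the constraints gives Soren → Mei → Chen, so Mei sits after Soren and before Chen.
No other guest is forced both after Soren and before Chen.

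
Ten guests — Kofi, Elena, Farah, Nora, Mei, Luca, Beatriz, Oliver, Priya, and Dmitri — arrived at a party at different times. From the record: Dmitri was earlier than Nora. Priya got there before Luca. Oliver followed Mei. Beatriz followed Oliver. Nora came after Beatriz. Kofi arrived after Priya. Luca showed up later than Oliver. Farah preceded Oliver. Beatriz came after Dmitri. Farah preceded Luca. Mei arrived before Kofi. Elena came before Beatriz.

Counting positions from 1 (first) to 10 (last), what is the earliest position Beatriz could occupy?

Dmitri, Elena, Farah, Mei, and Oliver must all come before Beatriz — 5 forced predecessors.
Nothing else is forced ahead of Beatriz, so their earliest slot is position 5 + 1 = 6.

6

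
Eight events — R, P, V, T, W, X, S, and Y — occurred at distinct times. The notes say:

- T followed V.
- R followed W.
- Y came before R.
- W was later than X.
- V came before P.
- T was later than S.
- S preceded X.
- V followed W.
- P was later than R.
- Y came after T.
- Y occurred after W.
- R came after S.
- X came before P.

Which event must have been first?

S has a chain of constraints placing it before every other event, so S must be first.

S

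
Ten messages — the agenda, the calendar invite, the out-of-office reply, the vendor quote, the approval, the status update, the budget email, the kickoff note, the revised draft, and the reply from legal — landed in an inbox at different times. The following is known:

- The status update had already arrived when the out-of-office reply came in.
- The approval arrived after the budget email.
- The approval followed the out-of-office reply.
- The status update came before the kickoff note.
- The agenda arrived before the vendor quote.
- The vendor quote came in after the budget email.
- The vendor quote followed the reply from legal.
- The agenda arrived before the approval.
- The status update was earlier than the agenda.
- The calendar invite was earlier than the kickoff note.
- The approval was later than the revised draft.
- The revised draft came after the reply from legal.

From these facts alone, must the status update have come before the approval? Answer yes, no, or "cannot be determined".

yes

Chain the constraints: the status update → the out-of-office reply → the approval. Each link is directly stated, so the status update comes before the approval.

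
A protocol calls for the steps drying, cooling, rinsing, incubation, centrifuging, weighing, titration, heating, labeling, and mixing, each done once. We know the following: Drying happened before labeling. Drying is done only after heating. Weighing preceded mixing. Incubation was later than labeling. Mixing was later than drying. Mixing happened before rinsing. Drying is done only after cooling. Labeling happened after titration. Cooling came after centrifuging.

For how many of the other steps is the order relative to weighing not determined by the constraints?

Forced after weighing: mixing and rinsing.
That leaves centrifuging, cooling, drying, heating, incubation, labeling, and titration with no forced order relative to weighing — 7.

7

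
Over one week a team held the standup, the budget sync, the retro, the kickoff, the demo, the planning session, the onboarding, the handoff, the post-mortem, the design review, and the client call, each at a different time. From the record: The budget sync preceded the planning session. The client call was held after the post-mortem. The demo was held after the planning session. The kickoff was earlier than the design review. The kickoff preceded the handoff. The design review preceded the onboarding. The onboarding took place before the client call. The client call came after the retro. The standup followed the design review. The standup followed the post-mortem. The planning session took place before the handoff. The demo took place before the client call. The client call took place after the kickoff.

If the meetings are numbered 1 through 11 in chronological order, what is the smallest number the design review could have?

2

The kickoff must come before the design review — 1 forced predecessor.
Nothing else is forced ahead of the design review, so its earliest slot is position 1 + 1 = 2.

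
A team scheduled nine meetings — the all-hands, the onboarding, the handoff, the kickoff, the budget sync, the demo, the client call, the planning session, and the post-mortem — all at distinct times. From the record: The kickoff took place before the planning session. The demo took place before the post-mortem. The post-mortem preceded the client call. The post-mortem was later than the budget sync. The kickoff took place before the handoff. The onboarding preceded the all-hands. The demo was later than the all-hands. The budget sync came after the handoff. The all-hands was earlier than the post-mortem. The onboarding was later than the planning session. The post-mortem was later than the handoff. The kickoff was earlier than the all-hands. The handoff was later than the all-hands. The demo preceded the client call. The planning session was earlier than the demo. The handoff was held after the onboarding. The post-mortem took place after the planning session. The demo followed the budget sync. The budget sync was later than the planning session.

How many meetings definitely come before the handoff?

4

Directly stated before the handoff: the all-hands, the kickoff, and the onboarding.
The planning session reaches the handoff via the planning session → the onboarding → the handoff.
No chain forces the demo (or any of the others) ahead of the handoff.
That's the all-hands, the kickoff, the onboarding, and the planning session — 4 in all.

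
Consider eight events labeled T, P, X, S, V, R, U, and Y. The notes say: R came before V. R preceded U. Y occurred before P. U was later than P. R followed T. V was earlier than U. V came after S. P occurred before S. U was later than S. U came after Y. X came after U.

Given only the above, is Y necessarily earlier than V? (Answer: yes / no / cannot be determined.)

yes

Chain the constraints: Y → P → S → V. Each link is directly stated, so Y comes before V.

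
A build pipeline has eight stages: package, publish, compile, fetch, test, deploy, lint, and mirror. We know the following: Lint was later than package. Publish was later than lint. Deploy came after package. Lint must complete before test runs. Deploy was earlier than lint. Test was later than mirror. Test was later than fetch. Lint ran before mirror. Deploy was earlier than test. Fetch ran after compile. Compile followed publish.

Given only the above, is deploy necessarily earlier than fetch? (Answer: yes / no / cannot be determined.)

Chain the constraints: deploy → lint → publish → compile → fetch. Each link is directly stated, so deploy comes before fetch.

yes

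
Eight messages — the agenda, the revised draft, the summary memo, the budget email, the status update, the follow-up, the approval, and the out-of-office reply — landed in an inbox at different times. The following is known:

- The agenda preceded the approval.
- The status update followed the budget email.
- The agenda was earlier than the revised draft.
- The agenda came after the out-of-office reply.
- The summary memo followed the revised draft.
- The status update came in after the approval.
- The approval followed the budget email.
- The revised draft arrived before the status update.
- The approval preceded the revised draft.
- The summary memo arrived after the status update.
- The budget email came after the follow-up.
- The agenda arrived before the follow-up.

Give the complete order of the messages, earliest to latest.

The constraints fix every adjacent pair, so only one ordering works:
the out-of-office reply → the agenda → the follow-up → the budget email → the approval → the revised draft → the status update → the summary memo.

the out-of-office reply, the agenda, the follow-up, the budget email, the approval, the revised draft, the status update, the summary memo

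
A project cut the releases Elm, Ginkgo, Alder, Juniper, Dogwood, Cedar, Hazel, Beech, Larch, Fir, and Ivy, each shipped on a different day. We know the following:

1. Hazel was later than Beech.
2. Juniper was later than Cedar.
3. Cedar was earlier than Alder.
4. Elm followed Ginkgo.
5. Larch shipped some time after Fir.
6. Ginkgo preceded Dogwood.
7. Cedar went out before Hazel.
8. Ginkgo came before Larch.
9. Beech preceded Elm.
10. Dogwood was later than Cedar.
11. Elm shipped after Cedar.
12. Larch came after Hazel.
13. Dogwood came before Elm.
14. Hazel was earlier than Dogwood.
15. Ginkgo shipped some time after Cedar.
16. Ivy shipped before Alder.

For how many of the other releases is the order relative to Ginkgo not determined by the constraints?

Forced before Ginkgo: Cedar; forced after Ginkgo: Dogwood, Elm, and Larch.
That leaves Alder, Beech, Fir, Hazel, Ivy, and Juniper with no forced order relative to Ginkgo — 6.

6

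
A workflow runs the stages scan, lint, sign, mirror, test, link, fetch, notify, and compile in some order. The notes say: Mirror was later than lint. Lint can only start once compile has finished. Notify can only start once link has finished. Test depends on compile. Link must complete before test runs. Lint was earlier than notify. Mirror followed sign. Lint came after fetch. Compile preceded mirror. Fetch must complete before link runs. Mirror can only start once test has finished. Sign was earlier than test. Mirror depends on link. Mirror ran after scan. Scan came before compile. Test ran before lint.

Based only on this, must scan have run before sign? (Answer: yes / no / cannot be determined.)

No chain of stated constraints runs from scan to sign, and none runs from sign to scan either.
So the relative order of scan and sign is not fixed by the given facts.

cannot be determined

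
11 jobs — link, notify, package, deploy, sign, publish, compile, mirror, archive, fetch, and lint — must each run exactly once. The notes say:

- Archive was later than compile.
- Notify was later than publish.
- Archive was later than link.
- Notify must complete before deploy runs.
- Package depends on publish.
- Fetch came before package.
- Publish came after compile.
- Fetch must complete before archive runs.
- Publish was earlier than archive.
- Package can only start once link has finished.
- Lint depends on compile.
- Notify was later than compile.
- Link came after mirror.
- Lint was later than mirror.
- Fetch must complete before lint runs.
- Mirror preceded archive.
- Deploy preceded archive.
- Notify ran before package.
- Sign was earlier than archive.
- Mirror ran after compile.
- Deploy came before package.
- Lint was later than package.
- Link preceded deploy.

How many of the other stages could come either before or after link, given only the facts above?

4

Forced before link: compile and mirror; forced after link: archive, deploy, lint, and package.
That leaves fetch, notify, publish, and sign with no forced order relative to link — 4.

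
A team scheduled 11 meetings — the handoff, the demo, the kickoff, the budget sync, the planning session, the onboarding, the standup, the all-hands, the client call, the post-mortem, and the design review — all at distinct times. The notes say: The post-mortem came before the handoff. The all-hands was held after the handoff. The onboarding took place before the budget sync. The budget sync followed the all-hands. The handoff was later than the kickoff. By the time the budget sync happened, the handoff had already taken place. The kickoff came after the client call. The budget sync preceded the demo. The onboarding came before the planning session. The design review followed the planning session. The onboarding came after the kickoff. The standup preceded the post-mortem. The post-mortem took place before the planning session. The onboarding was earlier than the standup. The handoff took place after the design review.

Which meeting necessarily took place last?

Every other meeting has a chain of constraints placing it before the demo, so the demo is last.

the demo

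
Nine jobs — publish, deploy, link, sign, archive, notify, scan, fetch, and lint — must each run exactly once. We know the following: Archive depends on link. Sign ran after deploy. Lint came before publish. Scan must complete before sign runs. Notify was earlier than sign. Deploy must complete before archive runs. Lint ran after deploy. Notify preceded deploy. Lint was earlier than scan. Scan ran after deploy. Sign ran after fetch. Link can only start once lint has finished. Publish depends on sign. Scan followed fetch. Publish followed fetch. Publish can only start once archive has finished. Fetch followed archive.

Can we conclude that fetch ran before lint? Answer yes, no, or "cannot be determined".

no

Tracing the constraints gives lint → link → archive → fetch, so lint must come before fetch.
That means fetch cannot be before lint.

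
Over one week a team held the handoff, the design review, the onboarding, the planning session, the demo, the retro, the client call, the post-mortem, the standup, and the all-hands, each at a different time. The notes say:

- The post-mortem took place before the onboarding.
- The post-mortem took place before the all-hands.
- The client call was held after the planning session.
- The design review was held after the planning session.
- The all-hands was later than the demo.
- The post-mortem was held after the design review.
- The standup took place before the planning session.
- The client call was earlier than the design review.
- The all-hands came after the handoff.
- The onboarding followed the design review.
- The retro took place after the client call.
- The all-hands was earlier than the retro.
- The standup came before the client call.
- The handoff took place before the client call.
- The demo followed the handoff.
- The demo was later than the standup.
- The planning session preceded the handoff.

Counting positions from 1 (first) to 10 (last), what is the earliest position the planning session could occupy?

2

The standup must come before the planning session — 1 forced predecessor.
Nothing else is forced ahead of the planning session, so its earliest slot is position 1 + 1 = 2.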